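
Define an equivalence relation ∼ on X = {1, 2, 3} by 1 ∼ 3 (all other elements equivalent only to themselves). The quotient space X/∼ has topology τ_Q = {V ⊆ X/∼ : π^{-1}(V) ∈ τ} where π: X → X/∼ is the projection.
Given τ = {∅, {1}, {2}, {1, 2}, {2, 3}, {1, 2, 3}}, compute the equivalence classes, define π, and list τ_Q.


X/∼ = {[1=3], [2]}; |τ_Q| = 3.

Equivalence classes: [1=3], [2].
Quotient map π: X → X/∼ sends 1 ↦ [1=3], 2 ↦ [2], 3 ↦ [1=3].
For each subset V ⊆ X/∼, compute π^{-1}(V) ⊆ X and check whether π^{-1}(V) ∈ τ. V is open in τ_Q iff π^{-1}(V) ∈ τ.
  V = {}: π^{-1}(V) = ∅ ∈ τ ✓.
  V = {[1=3]}: π^{-1}(V) = {1, 3} ∉ τ ✗.
  V = {[2]}: π^{-1}(V) = {2} ∈ τ ✓.
  V = {[1=3], [2]}: π^{-1}(V) = {1, 2, 3} ∈ τ ✓.
Open sets in the quotient: τ_Q = {{}, {[2]}, {[1=3], [2]}} (3 elements).


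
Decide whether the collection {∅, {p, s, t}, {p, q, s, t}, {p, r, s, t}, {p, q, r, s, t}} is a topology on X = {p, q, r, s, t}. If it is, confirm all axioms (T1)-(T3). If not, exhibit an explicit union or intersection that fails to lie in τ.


τ IS a topology on X.

Axiom (T1): ∅ ∈ τ? Yes; X ∈ τ? Yes.
Axiom (T2/T3): check pairwise unions and intersections of members of τ.
All pairwise intersections and unions checked — each lies in τ. Therefore τ satisfies (T1), (T2), (T3): it IS a topology on X.


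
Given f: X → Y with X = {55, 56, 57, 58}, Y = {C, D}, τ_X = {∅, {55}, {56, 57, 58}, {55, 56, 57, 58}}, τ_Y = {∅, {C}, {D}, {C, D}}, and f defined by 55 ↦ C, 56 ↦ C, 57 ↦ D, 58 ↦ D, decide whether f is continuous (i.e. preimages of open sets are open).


f is NOT continuous.

Compute f^{-1}(U) for each U ∈ τ_Y:
  U = ∅: f^{-1}(U) = ∅ ∈ τ_X ✓.
  U = {C}: f^{-1}(U) = {55, 56} ∉ τ_X ✗.
  U = {D}: f^{-1}(U) = {57, 58} ∉ τ_X ✗.
  U = {C, D}: f^{-1}(U) = {55, 56, 57, 58} ∈ τ_X ✓.
Found U = {C} with f^{-1}(U) = {55, 56} not in τ_X. Therefore f is NOT continuous.


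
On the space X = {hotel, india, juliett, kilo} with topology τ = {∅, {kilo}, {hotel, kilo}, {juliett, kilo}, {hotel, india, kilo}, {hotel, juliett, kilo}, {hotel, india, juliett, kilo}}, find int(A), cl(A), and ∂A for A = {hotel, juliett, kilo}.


int(A) = {hotel, juliett, kilo}, cl(A) = {hotel, india, juliett, kilo}, ∂A = {india}.

Closed sets in (X, τ) are complements of opens:
  closed(X, τ) = {∅, {india}, {juliett}, {hotel, india}, {india, juliett}, {hotel, india, juliett}, {hotel, india, juliett, kilo}}.
int(A) = ⋃ {U ∈ τ : U ⊆ A}. Opens contained in A: ∅, {kilo}, {hotel, kilo}, {juliett, kilo}, {hotel, juliett, kilo}.
Taking the union of these: int(A) = {hotel, juliett, kilo}.
cl(A) = ⋂ {C closed : A ⊆ C}. Closed sets containing A: {hotel, india, juliett, kilo}.
Intersecting these: cl(A) = {hotel, india, juliett, kilo}.
∂A = cl(A) ∖ int(A) = {hotel, india, juliett, kilo} ∖ {hotel, juliett, kilo} = {india}.


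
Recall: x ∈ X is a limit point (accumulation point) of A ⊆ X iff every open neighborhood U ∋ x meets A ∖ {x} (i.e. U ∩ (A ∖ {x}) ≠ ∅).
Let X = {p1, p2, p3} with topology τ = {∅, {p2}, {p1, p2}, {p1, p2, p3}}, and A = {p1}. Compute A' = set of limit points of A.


A' = {p3}

For each x ∈ X, list the open sets U ∈ τ with x ∈ U, then check whether U ∩ (A ∖ {x}) ≠ ∅ for every such U.
  x = p1: open {p1, p2} ∋ x has {p1, p2} ∩ (A ∖ {p1}) = ∅, so x is NOT a limit point.
  x = p2: open {p2} ∋ x has {p2} ∩ (A ∖ {p2}) = ∅, so x is NOT a limit point.
  x = p3: opens ∋ x are {p1, p2, p3}; each meets A ∖ {p3}, so x IS a limit point.
Collecting: A' = {p3}.


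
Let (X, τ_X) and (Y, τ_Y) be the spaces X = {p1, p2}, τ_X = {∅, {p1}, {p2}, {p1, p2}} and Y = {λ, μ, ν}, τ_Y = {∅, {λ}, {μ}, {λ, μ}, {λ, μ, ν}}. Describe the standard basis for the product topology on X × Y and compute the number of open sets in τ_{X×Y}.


Basis B = {∅ × ∅, {p1} × {λ}, {p1} × {μ}, {p2} × {λ}, {p2} × {μ}, {p1} × {λ, μ}, {p1, p2} × {λ}, {p1, p2} × {μ}, {p2} × {λ, μ}, {p1} × {λ, μ, ν}, {p2} × {λ, μ, ν}, {p1, p2} × {λ, μ}, {p1, p2} × {λ, μ, ν}}; |τ_{X×Y}| = 25.

Enumerate products U × V with U ∈ τ_X, V ∈ τ_Y (deduplicated):
  ∅ × ∅ = {} (∅)
  {p1} × {λ} = {(p1,λ)}
  {p1} × {μ} = {(p1,μ)}
  {p2} × {λ} = {(p2,λ)}
  {p2} × {μ} = {(p2,μ)}
  {p1} × {λ, μ} = {(p1,λ), (p1,μ)}
  {p1, p2} × {λ} = {(p1,λ), (p2,λ)}
  {p1, p2} × {μ} = {(p1,μ), (p2,μ)}
  {p2} × {λ, μ} = {(p2,λ), (p2,μ)}
  {p1} × {λ, μ, ν} = {(p1,λ), (p1,μ), (p1,ν)}
  {p2} × {λ, μ, ν} = {(p2,λ), (p2,μ), (p2,ν)}
  {p1, p2} × {λ, μ} = {(p1,λ), (p1,μ), (p2,λ), (p2,μ)}
  {p1, p2} × {λ, μ, ν} = {(p1,λ), (p1,μ), (p1,ν), (p2,λ), (p2,μ), (p2,ν)}
These 13 distinct sets form the basis B.
Close under arbitrary unions to get τ_{X×Y}; counting gives |τ_{X×Y}| = 25.


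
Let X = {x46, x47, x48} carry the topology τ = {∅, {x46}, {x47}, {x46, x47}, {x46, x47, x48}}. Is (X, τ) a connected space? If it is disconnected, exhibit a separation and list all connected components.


(X, τ) is connected.

Find clopen sets (U ∈ τ with X ∖ U ∈ τ):
  U = ∅, X ∖ U = {x46, x47, x48} — both open, so U is clopen.
  U = {x46, x47, x48}, X ∖ U = ∅ — both open, so U is clopen.
Only trivial clopens (∅ and X) exist, so (X, τ) is connected.
Compute connected components by grouping points that agree on all clopens:
  component: {x46, x47, x48}


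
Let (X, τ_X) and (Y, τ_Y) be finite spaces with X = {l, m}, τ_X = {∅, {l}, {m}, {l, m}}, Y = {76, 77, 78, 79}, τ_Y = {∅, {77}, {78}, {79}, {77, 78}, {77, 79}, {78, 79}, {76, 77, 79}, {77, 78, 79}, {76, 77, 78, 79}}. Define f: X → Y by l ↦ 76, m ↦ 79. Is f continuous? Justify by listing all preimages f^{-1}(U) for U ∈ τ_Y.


f IS continuous.

Compute f^{-1}(U) for each U ∈ τ_Y:
  U = ∅: f^{-1}(U) = ∅ ∈ τ_X ✓.
  U = {77}: f^{-1}(U) = ∅ ∈ τ_X ✓.
  U = {78}: f^{-1}(U) = ∅ ∈ τ_X ✓.
  U = {79}: f^{-1}(U) = {m} ∈ τ_X ✓.
  U = {77, 78}: f^{-1}(U) = ∅ ∈ τ_X ✓.
  U = {77, 79}: f^{-1}(U) = {m} ∈ τ_X ✓.
  U = {78, 79}: f^{-1}(U) = {m} ∈ τ_X ✓.
  U = {76, 77, 79}: f^{-1}(U) = {l, m} ∈ τ_X ✓.
  U = {77, 78, 79}: f^{-1}(U) = {m} ∈ τ_X ✓.
  U = {76, 77, 78, 79}: f^{-1}(U) = {l, m} ∈ τ_X ✓.
Every preimage lies in τ_X, so f IS continuous.


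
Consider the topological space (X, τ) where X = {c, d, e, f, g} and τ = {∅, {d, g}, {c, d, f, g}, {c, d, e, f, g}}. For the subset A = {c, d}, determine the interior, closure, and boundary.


int(A) = ∅, cl(A) = {c, d, e, f, g}, ∂A = {c, d, e, f, g}.

Closed sets in (X, τ) are complements of opens:
  closed(X, τ) = {∅, {e}, {c, e, f}, {c, d, e, f, g}}.
int(A) = ⋃ {U ∈ τ : U ⊆ A}. Opens contained in A: ∅.
Taking the union of these: int(A) = ∅.
cl(A) = ⋂ {C closed : A ⊆ C}. Closed sets containing A: {c, d, e, f, g}.
Intersecting these: cl(A) = {c, d, e, f, g}.
∂A = cl(A) ∖ int(A) = {c, d, e, f, g} ∖ ∅ = {c, d, e, f, g}.


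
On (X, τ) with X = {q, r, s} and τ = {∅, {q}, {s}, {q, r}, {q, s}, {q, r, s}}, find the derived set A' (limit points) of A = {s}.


A' = ∅

For each x ∈ X, list the open sets U ∈ τ with x ∈ U, then check whether U ∩ (A ∖ {x}) ≠ ∅ for every such U.
  x = q: open {q} ∋ x has {q} ∩ (A ∖ {q}) = ∅, so x is NOT a limit point.
  x = r: open {q, r} ∋ x has {q, r} ∩ (A ∖ {r}) = ∅, so x is NOT a limit point.
  x = s: open {s} ∋ x has {s} ∩ (A ∖ {s}) = ∅, so x is NOT a limit point.
Collecting: A' = ∅.


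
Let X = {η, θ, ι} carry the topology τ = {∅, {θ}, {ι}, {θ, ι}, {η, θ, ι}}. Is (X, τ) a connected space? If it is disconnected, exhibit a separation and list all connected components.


(X, τ) is connected.

Find clopen sets (U ∈ τ with X ∖ U ∈ τ):
  U = ∅, X ∖ U = {η, θ, ι} — both open, so U is clopen.
  U = {η, θ, ι}, X ∖ U = ∅ — both open, so U is clopen.
Only trivial clopens (∅ and X) exist, so (X, τ) is connected.
Compute connected components by grouping points that agree on all clopens:
  component: {η, θ, ι}


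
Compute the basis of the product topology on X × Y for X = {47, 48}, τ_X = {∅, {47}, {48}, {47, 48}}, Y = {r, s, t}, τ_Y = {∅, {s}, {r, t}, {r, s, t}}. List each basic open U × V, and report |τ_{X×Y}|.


Basis B = {∅ × ∅, {47} × {s}, {48} × {s}, {47} × {r, t}, {47, 48} × {s}, {48} × {r, t}, {47} × {r, s, t}, {48} × {r, s, t}, {47, 48} × {r, t}, {47, 48} × {r, s, t}}; |τ_{X×Y}| = 16.

Enumerate products U × V with U ∈ τ_X, V ∈ τ_Y (deduplicated):
  ∅ × ∅ = {} (∅)
  {47} × {s} = {(47,s)}
  {48} × {s} = {(48,s)}
  {47} × {r, t} = {(47,r), (47,t)}
  {47, 48} × {s} = {(47,s), (48,s)}
  {48} × {r, t} = {(48,r), (48,t)}
  {47} × {r, s, t} = {(47,r), (47,s), (47,t)}
  {48} × {r, s, t} = {(48,r), (48,s), (48,t)}
  {47, 48} × {r, t} = {(47,r), (47,t), (48,r), (48,t)}
  {47, 48} × {r, s, t} = {(47,r), (47,s), (47,t), (48,r), (48,s), (48,t)}
These 10 distinct sets form the basis B.
Close under arbitrary unions to get τ_{X×Y}; counting gives |τ_{X×Y}| = 16.


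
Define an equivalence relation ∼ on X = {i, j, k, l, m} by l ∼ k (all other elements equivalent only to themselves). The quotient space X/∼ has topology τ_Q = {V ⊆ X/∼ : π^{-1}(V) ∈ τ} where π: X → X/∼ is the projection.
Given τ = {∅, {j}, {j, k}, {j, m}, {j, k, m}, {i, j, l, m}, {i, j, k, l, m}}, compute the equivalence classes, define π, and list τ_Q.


X/∼ = {[i], [j], [k=l], [m]}; |τ_Q| = 4.

Equivalence classes: [i], [j], [k=l], [m].
Quotient map π: X → X/∼ sends i ↦ [i], j ↦ [j], k ↦ [k=l], l ↦ [k=l], m ↦ [m].
For each subset V ⊆ X/∼, compute π^{-1}(V) ⊆ X and check whether π^{-1}(V) ∈ τ. V is open in τ_Q iff π^{-1}(V) ∈ τ.
  V = {}: π^{-1}(V) = ∅ ∈ τ ✓.
  V = {[i]}: π^{-1}(V) = {i} ∉ τ ✗.
  V = {[j]}: π^{-1}(V) = {j} ∈ τ ✓.
  V = {[i], [j]}: π^{-1}(V) = {i, j} ∉ τ ✗.
  V = {[k=l]}: π^{-1}(V) = {k, l} ∉ τ ✗.
  V = {[i], [k=l]}: π^{-1}(V) = {i, k, l} ∉ τ ✗.
  V = {[j], [k=l]}: π^{-1}(V) = {j, k, l} ∉ τ ✗.
  V = {[i], [j], [k=l]}: π^{-1}(V) = {i, j, k, l} ∉ τ ✗.
  V = {[m]}: π^{-1}(V) = {m} ∉ τ ✗.
  V = {[i], [m]}: π^{-1}(V) = {i, m} ∉ τ ✗.
  V = {[j], [m]}: π^{-1}(V) = {j, m} ∈ τ ✓.
  V = {[i], [j], [m]}: π^{-1}(V) = {i, j, m} ∉ τ ✗.
  V = {[k=l], [m]}: π^{-1}(V) = {k, l, m} ∉ τ ✗.
  V = {[i], [k=l], [m]}: π^{-1}(V) = {i, k, l, m} ∉ τ ✗.
  V = {[j], [k=l], [m]}: π^{-1}(V) = {j, k, l, m} ∉ τ ✗.
  V = {[i], [j], [k=l], [m]}: π^{-1}(V) = {i, j, k, l, m} ∈ τ ✓.
Open sets in the quotient: τ_Q = {{}, {[j]}, {[j], [m]}, {[i], [j], [k=l], [m]}} (4 elements).


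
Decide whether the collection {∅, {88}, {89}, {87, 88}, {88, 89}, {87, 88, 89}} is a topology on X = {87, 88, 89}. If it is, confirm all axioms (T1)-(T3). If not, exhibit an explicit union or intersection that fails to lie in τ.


τ IS a topology on X.

Axiom (T1): ∅ ∈ τ? Yes; X ∈ τ? Yes.
Axiom (T2/T3): check pairwise unions and intersections of members of τ.
All pairwise intersections and unions checked — each lies in τ. Therefore τ satisfies (T1), (T2), (T3): it IS a topology on X.


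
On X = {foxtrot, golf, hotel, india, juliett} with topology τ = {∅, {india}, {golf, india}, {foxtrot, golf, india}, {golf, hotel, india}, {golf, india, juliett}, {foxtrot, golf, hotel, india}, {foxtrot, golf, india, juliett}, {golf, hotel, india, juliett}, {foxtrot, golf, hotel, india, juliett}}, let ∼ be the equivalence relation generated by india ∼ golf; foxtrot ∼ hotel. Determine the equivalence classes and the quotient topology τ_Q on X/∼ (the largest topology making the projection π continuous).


X/∼ = {[foxtrot=hotel], [golf=india], [juliett]}; |τ_Q| = 5.

Equivalence classes: [foxtrot=hotel], [golf=india], [juliett].
Quotient map π: X → X/∼ sends foxtrot ↦ [foxtrot=hotel], golf ↦ [golf=india], hotel ↦ [foxtrot=hotel], india ↦ [golf=india], juliett ↦ [juliett].
For each subset V ⊆ X/∼, compute π^{-1}(V) ⊆ X and check whether π^{-1}(V) ∈ τ. V is open in τ_Q iff π^{-1}(V) ∈ τ.
  V = {}: π^{-1}(V) = ∅ ∈ τ ✓.
  V = {[foxtrot=hotel]}: π^{-1}(V) = {foxtrot, hotel} ∉ τ ✗.
  V = {[golf=india]}: π^{-1}(V) = {golf, india} ∈ τ ✓.
  V = {[foxtrot=hotel], [golf=india]}: π^{-1}(V) = {foxtrot, golf, hotel, india} ∈ τ ✓.
  V = {[juliett]}: π^{-1}(V) = {juliett} ∉ τ ✗.
  V = {[foxtrot=hotel], [juliett]}: π^{-1}(V) = {foxtrot, hotel, juliett} ∉ τ ✗.
  V = {[golf=india], [juliett]}: π^{-1}(V) = {golf, india, juliett} ∈ τ ✓.
  V = {[foxtrot=hotel], [golf=india], [juliett]}: π^{-1}(V) = {foxtrot, golf, hotel, india, juliett} ∈ τ ✓.
Open sets in the quotient: τ_Q = {{}, {[golf=india]}, {[foxtrot=hotel], [golf=india]}, {[golf=india], [juliett]}, {[foxtrot=hotel], [golf=india], [juliett]}} (5 elements).


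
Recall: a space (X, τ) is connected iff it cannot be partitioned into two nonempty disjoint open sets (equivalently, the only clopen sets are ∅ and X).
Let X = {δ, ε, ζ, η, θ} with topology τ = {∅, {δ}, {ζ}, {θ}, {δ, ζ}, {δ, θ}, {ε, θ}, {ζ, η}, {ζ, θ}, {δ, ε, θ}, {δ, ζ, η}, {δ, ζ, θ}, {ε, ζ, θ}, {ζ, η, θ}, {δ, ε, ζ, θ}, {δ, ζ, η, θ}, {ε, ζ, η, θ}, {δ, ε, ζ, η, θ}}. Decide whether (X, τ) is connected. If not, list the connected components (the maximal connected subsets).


(X, τ) is disconnected; components = [{δ}, {ε, θ}, {ζ, η}].

Find clopen sets (U ∈ τ with X ∖ U ∈ τ):
  U = ∅, X ∖ U = {δ, ε, ζ, η, θ} — both open, so U is clopen.
  U = {δ}, X ∖ U = {ε, ζ, η, θ} — both open, so U is clopen.
  U = {ε, θ}, X ∖ U = {δ, ζ, η} — both open, so U is clopen.
  U = {ζ, η}, X ∖ U = {δ, ε, θ} — both open, so U is clopen.
  U = {δ, ε, θ}, X ∖ U = {ζ, η} — both open, so U is clopen.
  U = {δ, ζ, η}, X ∖ U = {ε, θ} — both open, so U is clopen.
  U = {ε, ζ, η, θ}, X ∖ U = {δ} — both open, so U is clopen.
  U = {δ, ε, ζ, η, θ}, X ∖ U = ∅ — both open, so U is clopen.
Nontrivial clopen(s) exist: e.g. {ε, ζ, η, θ}. So (X, τ) is disconnected.
Compute connected components by grouping points that agree on all clopens:
  component: {δ}
  component: {ε, θ}
  component: {ζ, η}


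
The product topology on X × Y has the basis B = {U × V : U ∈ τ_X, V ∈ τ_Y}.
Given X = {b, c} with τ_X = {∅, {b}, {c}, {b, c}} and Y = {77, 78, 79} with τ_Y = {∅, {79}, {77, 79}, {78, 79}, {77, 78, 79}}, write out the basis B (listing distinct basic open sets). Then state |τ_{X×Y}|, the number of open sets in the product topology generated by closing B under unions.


Basis B = {∅ × ∅, {b} × {79}, {c} × {79}, {b} × {77, 79}, {b} × {78, 79}, {b, c} × {79}, {c} × {77, 79}, {c} × {78, 79}, {b} × {77, 78, 79}, {c} × {77, 78, 79}, {b, c} × {77, 79}, {b, c} × {78, 79}, {b, c} × {77, 78, 79}}; |τ_{X×Y}| = 25.

Enumerate products U × V with U ∈ τ_X, V ∈ τ_Y (deduplicated):
  ∅ × ∅ = {} (∅)
  {b} × {79} = {(b,79)}
  {c} × {79} = {(c,79)}
  {b} × {77, 79} = {(b,77), (b,79)}
  {b} × {78, 79} = {(b,78), (b,79)}
  {b, c} × {79} = {(b,79), (c,79)}
  {c} × {77, 79} = {(c,77), (c,79)}
  {c} × {78, 79} = {(c,78), (c,79)}
  {b} × {77, 78, 79} = {(b,77), (b,78), (b,79)}
  {c} × {77, 78, 79} = {(c,77), (c,78), (c,79)}
  {b, c} × {77, 79} = {(b,77), (b,79), (c,77), (c,79)}
  {b, c} × {78, 79} = {(b,78), (b,79), (c,78), (c,79)}
  {b, c} × {77, 78, 79} = {(b,77), (b,78), (b,79), (c,77), (c,78), (c,79)}
These 13 distinct sets form the basis B.
Close under arbitrary unions to get τ_{X×Y}; counting gives |τ_{X×Y}| = 25.


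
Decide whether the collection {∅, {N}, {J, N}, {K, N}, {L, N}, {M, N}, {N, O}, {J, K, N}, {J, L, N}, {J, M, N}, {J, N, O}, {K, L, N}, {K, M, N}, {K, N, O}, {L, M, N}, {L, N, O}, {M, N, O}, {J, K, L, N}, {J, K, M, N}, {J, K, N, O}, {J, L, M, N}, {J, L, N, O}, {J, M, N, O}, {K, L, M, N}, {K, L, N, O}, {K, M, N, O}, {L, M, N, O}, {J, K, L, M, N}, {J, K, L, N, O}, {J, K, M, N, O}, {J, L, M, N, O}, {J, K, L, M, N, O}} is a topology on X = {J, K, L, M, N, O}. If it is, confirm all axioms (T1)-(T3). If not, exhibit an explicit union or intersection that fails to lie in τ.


τ is NOT a topology on X.

Axiom (T1): ∅ ∈ τ? Yes; X ∈ τ? Yes.
Axiom (T2/T3): check pairwise unions and intersections of members of τ.
Counterexample for (T2): {K, N} ∪ {L, M, N, O} = {K, L, M, N, O} ∉ τ. Therefore τ is NOT a topology.


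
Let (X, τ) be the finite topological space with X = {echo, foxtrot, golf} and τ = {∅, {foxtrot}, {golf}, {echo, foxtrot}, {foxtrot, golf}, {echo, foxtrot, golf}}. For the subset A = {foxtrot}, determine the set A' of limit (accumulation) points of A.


A' = {echo}

For each x ∈ X, list the open sets U ∈ τ with x ∈ U, then check whether U ∩ (A ∖ {x}) ≠ ∅ for every such U.
  x = echo: opens ∋ x are {echo, foxtrot}, {echo, foxtrot, golf}; each meets A ∖ {echo}, so x IS a limit point.
  x = foxtrot: open {foxtrot} ∋ x has {foxtrot} ∩ (A ∖ {foxtrot}) = ∅, so x is NOT a limit point.
  x = golf: open {golf} ∋ x has {golf} ∩ (A ∖ {golf}) = ∅, so x is NOT a limit point.
Collecting: A' = {echo}.


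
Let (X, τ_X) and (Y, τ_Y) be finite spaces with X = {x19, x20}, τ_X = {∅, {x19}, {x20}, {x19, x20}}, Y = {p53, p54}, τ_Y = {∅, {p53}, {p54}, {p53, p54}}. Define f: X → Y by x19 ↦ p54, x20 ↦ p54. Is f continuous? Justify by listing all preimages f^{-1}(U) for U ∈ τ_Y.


f IS continuous.

Compute f^{-1}(U) for each U ∈ τ_Y:
  U = ∅: f^{-1}(U) = ∅ ∈ τ_X ✓.
  U = {p53}: f^{-1}(U) = ∅ ∈ τ_X ✓.
  U = {p54}: f^{-1}(U) = {x19, x20} ∈ τ_X ✓.
  U = {p53, p54}: f^{-1}(U) = {x19, x20} ∈ τ_X ✓.
Every preimage lies in τ_X, so f IS continuous.


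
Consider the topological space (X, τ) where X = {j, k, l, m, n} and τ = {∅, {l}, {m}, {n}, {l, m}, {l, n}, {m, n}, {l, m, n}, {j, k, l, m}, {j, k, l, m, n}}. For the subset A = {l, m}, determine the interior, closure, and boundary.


int(A) = {l, m}, cl(A) = {j, k, l, m}, ∂A = {j, k}.

Closed sets in (X, τ) are complements of opens:
  closed(X, τ) = {∅, {n}, {j, k}, {j, k, l}, {j, k, m}, {j, k, n}, {j, k, l, m}, {j, k, l, n}, {j, k, m, n}, {j, k, l, m, n}}.
int(A) = ⋃ {U ∈ τ : U ⊆ A}. Opens contained in A: ∅, {l}, {m}, {l, m}.
Taking the union of these: int(A) = {l, m}.
cl(A) = ⋂ {C closed : A ⊆ C}. Closed sets containing A: {j, k, l, m}, {j, k, l, m, n}.
Intersecting these: cl(A) = {j, k, l, m}.
∂A = cl(A) ∖ int(A) = {j, k, l, m} ∖ {l, m} = {j, k}.


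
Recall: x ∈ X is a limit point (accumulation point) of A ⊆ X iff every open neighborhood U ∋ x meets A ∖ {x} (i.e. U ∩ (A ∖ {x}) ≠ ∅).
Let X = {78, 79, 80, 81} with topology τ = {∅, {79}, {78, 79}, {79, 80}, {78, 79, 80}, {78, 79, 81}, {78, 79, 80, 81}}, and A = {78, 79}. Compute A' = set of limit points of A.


A' = {78, 80, 81}

For each x ∈ X, list the open sets U ∈ τ with x ∈ U, then check whether U ∩ (A ∖ {x}) ≠ ∅ for every such U.
  x = 78: opens ∋ x are {78, 79}, {78, 79, 80}, {78, 79, 81}, {78, 79, 80, 81}; each meets A ∖ {78}, so x IS a limit point.
  x = 79: open {79} ∋ x has {79} ∩ (A ∖ {79}) = ∅, so x is NOT a limit point.
  x = 80: opens ∋ x are {79, 80}, {78, 79, 80}, {78, 79, 80, 81}; each meets A ∖ {80}, so x IS a limit point.
  x = 81: opens ∋ x are {78, 79, 81}, {78, 79, 80, 81}; each meets A ∖ {81}, so x IS a limit point.
Collecting: A' = {78, 80, 81}.


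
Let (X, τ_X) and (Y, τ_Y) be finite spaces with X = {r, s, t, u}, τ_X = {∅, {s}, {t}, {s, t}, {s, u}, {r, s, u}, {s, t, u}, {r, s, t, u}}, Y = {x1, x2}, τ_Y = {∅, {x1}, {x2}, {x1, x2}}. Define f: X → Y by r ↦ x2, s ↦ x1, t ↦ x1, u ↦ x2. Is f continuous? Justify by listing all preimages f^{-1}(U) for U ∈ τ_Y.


f is NOT continuous.

Compute f^{-1}(U) for each U ∈ τ_Y:
  U = ∅: f^{-1}(U) = ∅ ∈ τ_X ✓.
  U = {x1}: f^{-1}(U) = {s, t} ∈ τ_X ✓.
  U = {x2}: f^{-1}(U) = {r, u} ∉ τ_X ✗.
  U = {x1, x2}: f^{-1}(U) = {r, s, t, u} ∈ τ_X ✓.
Found U = {x2} with f^{-1}(U) = {r, u} not in τ_X. Therefore f is NOT continuous.


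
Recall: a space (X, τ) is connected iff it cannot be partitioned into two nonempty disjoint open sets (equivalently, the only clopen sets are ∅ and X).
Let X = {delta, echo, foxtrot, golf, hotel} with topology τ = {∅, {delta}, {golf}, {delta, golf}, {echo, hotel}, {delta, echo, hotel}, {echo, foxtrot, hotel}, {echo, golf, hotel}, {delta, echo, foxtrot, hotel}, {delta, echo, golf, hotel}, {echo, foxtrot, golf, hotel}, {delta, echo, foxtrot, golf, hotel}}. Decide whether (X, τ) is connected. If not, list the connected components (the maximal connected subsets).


(X, τ) is disconnected; components = [{delta}, {golf}, {echo, foxtrot, hotel}].

Find clopen sets (U ∈ τ with X ∖ U ∈ τ):
  U = ∅, X ∖ U = {delta, echo, foxtrot, golf, hotel} — both open, so U is clopen.
  U = {delta}, X ∖ U = {echo, foxtrot, golf, hotel} — both open, so U is clopen.
  U = {golf}, X ∖ U = {delta, echo, foxtrot, hotel} — both open, so U is clopen.
  U = {delta, golf}, X ∖ U = {echo, foxtrot, hotel} — both open, so U is clopen.
  U = {echo, foxtrot, hotel}, X ∖ U = {delta, golf} — both open, so U is clopen.
  U = {delta, echo, foxtrot, hotel}, X ∖ U = {golf} — both open, so U is clopen.
  U = {echo, foxtrot, golf, hotel}, X ∖ U = {delta} — both open, so U is clopen.
  U = {delta, echo, foxtrot, golf, hotel}, X ∖ U = ∅ — both open, so U is clopen.
Nontrivial clopen(s) exist: e.g. {delta, golf}. So (X, τ) is disconnected.
Compute connected components by grouping points that agree on all clopens:
  component: {delta}
  component: {golf}
  component: {echo, foxtrot, hotel}


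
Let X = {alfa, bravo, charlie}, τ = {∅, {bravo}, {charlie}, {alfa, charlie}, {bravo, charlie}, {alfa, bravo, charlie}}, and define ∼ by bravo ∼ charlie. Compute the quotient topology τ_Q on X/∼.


X/∼ = {[alfa], [bravo=charlie]}; |τ_Q| = 3.

Equivalence classes: [alfa], [bravo=charlie].
Quotient map π: X → X/∼ sends alfa ↦ [alfa], bravo ↦ [bravo=charlie], charlie ↦ [bravo=charlie].
For each subset V ⊆ X/∼, compute π^{-1}(V) ⊆ X and check whether π^{-1}(V) ∈ τ. V is open in τ_Q iff π^{-1}(V) ∈ τ.
  V = {}: π^{-1}(V) = ∅ ∈ τ ✓.
  V = {[alfa]}: π^{-1}(V) = {alfa} ∉ τ ✗.
  V = {[bravo=charlie]}: π^{-1}(V) = {bravo, charlie} ∈ τ ✓.
  V = {[alfa], [bravo=charlie]}: π^{-1}(V) = {alfa, bravo, charlie} ∈ τ ✓.
Open sets in the quotient: τ_Q = {{}, {[bravo=charlie]}, {[alfa], [bravo=charlie]}} (3 elements).


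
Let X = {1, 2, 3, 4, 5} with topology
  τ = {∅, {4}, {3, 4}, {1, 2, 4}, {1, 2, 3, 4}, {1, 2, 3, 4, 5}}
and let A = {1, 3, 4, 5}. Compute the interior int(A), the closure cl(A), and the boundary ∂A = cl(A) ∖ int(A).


int(A) = {3, 4}, cl(A) = {1, 2, 3, 4, 5}, ∂A = {1, 2, 5}.

Closed sets in (X, τ) are complements of opens:
  closed(X, τ) = {∅, {5}, {3, 5}, {1, 2, 5}, {1, 2, 3, 5}, {1, 2, 3, 4, 5}}.
int(A) = ⋃ {U ∈ τ : U ⊆ A}. Opens contained in A: ∅, {4}, {3, 4}.
Taking the union of these: int(A) = {3, 4}.
cl(A) = ⋂ {C closed : A ⊆ C}. Closed sets containing A: {1, 2, 3, 4, 5}.
Intersecting these: cl(A) = {1, 2, 3, 4, 5}.
∂A = cl(A) ∖ int(A) = {1, 2, 3, 4, 5} ∖ {3, 4} = {1, 2, 5}.


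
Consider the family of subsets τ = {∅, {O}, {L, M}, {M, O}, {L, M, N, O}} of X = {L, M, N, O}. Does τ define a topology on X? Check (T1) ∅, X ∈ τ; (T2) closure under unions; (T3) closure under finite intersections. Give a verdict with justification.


τ is NOT a topology on X.

Axiom (T1): ∅ ∈ τ? Yes; X ∈ τ? Yes.
Axiom (T2/T3): check pairwise unions and intersections of members of τ.
Counterexample for (T2): {O} ∪ {L, M} = {L, M, O} ∉ τ. Therefore τ is NOT a topology.


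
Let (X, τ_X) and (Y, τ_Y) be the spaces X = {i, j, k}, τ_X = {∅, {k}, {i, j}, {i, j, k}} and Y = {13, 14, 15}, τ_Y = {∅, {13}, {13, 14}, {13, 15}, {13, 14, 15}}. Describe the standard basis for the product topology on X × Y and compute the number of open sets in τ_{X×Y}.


Basis B = {∅ × ∅, {k} × {13}, {i, j} × {13}, {k} × {13, 14}, {k} × {13, 15}, {i, j, k} × {13}, {k} × {13, 14, 15}, {i, j} × {13, 14}, {i, j} × {13, 15}, {i, j} × {13, 14, 15}, {i, j, k} × {13, 14}, {i, j, k} × {13, 15}, {i, j, k} × {13, 14, 15}}; |τ_{X×Y}| = 25.

Enumerate products U × V with U ∈ τ_X, V ∈ τ_Y (deduplicated):
  ∅ × ∅ = {} (∅)
  {k} × {13} = {(k,13)}
  {i, j} × {13} = {(i,13), (j,13)}
  {k} × {13, 14} = {(k,13), (k,14)}
  {k} × {13, 15} = {(k,13), (k,15)}
  {i, j, k} × {13} = {(i,13), (j,13), (k,13)}
  {k} × {13, 14, 15} = {(k,13), (k,14), (k,15)}
  {i, j} × {13, 14} = {(i,13), (i,14), (j,13), (j,14)}
  {i, j} × {13, 15} = {(i,13), (i,15), (j,13), (j,15)}
  {i, j} × {13, 14, 15} = {(i,13), (i,14), (i,15), (j,13), (j,14), (j,15)}
  {i, j, k} × {13, 14} = {(i,13), (i,14), (j,13), (j,14), (k,13), (k,14)}
  {i, j, k} × {13, 15} = {(i,13), (i,15), (j,13), (j,15), (k,13), (k,15)}
  {i, j, k} × {13, 14, 15} = {(i,13), (i,14), (i,15), (j,13), (j,14), (j,15), (k,13), (k,14), (k,15)}
These 13 distinct sets form the basis B.
Close under arbitrary unions to get τ_{X×Y}; counting gives |τ_{X×Y}| = 25.


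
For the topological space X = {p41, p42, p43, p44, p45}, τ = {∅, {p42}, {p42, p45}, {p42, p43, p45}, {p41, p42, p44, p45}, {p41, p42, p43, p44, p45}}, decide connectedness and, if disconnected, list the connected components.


(X, τ) is connected.

Find clopen sets (U ∈ τ with X ∖ U ∈ τ):
  U = ∅, X ∖ U = {p41, p42, p43, p44, p45} — both open, so U is clopen.
  U = {p41, p42, p43, p44, p45}, X ∖ U = ∅ — both open, so U is clopen.
Only trivial clopens (∅ and X) exist, so (X, τ) is connected.
Compute connected components by grouping points that agree on all clopens:
  component: {p41, p42, p43, p44, p45}


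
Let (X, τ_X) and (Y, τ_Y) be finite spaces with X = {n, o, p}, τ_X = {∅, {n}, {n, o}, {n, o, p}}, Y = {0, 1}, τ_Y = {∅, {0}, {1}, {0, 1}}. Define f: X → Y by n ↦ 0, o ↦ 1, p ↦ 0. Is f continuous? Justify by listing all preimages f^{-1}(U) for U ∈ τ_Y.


f is NOT continuous.

Compute f^{-1}(U) for each U ∈ τ_Y:
  U = ∅: f^{-1}(U) = ∅ ∈ τ_X ✓.
  U = {0}: f^{-1}(U) = {n, p} ∉ τ_X ✗.
  U = {1}: f^{-1}(U) = {o} ∉ τ_X ✗.
  U = {0, 1}: f^{-1}(U) = {n, o, p} ∈ τ_X ✓.
Found U = {0} with f^{-1}(U) = {n, p} not in τ_X. Therefore f is NOT continuous.


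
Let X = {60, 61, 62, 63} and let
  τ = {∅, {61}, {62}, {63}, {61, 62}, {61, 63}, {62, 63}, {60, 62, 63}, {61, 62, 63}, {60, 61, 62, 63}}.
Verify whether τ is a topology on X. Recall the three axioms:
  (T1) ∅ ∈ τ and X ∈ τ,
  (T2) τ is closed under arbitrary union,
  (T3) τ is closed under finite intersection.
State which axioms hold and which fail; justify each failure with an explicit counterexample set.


τ IS a topology on X.

Axiom (T1): ∅ ∈ τ? Yes; X ∈ τ? Yes.
Axiom (T2/T3): check pairwise unions and intersections of members of τ.
All pairwise intersections and unions checked — each lies in τ. Therefore τ satisfies (T1), (T2), (T3): it IS a topology on X.


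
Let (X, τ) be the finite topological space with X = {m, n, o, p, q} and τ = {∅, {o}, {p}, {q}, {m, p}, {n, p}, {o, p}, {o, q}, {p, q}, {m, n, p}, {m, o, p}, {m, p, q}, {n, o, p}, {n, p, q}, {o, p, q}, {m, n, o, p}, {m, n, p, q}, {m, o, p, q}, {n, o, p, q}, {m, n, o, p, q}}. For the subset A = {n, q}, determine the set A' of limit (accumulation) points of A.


A' = ∅

For each x ∈ X, list the open sets U ∈ τ with x ∈ U, then check whether U ∩ (A ∖ {x}) ≠ ∅ for every such U.
  x = m: open {m, p} ∋ x has {m, p} ∩ (A ∖ {m}) = ∅, so x is NOT a limit point.
  x = n: open {n, p} ∋ x has {n, p} ∩ (A ∖ {n}) = ∅, so x is NOT a limit point.
  x = o: open {o} ∋ x has {o} ∩ (A ∖ {o}) = ∅, so x is NOT a limit point.
  x = p: open {p} ∋ x has {p} ∩ (A ∖ {p}) = ∅, so x is NOT a limit point.
  x = q: open {q} ∋ x has {q} ∩ (A ∖ {q}) = ∅, so x is NOT a limit point.
Collecting: A' = ∅.


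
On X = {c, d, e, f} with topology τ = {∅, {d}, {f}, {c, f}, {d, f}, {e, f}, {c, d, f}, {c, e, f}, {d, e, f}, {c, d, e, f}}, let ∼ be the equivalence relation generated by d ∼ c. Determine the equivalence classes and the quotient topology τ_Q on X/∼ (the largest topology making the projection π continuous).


X/∼ = {[c=d], [e], [f]}; |τ_Q| = 5.

Equivalence classes: [c=d], [e], [f].
Quotient map π: X → X/∼ sends c ↦ [c=d], d ↦ [c=d], e ↦ [e], f ↦ [f].
For each subset V ⊆ X/∼, compute π^{-1}(V) ⊆ X and check whether π^{-1}(V) ∈ τ. V is open in τ_Q iff π^{-1}(V) ∈ τ.
  V = {}: π^{-1}(V) = ∅ ∈ τ ✓.
  V = {[c=d]}: π^{-1}(V) = {c, d} ∉ τ ✗.
  V = {[e]}: π^{-1}(V) = {e} ∉ τ ✗.
  V = {[c=d], [e]}: π^{-1}(V) = {c, d, e} ∉ τ ✗.
  V = {[f]}: π^{-1}(V) = {f} ∈ τ ✓.
  V = {[c=d], [f]}: π^{-1}(V) = {c, d, f} ∈ τ ✓.
  V = {[e], [f]}: π^{-1}(V) = {e, f} ∈ τ ✓.
  V = {[c=d], [e], [f]}: π^{-1}(V) = {c, d, e, f} ∈ τ ✓.
Open sets in the quotient: τ_Q = {{}, {[f]}, {[c=d], [f]}, {[e], [f]}, {[c=d], [e], [f]}} (5 elements).


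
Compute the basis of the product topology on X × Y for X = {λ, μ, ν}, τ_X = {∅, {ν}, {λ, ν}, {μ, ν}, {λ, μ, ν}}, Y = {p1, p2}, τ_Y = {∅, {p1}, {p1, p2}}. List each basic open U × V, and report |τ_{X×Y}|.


Basis B = {∅ × ∅, {ν} × {p1}, {λ, ν} × {p1}, {μ, ν} × {p1}, {ν} × {p1, p2}, {λ, μ, ν} × {p1}, {λ, ν} × {p1, p2}, {μ, ν} × {p1, p2}, {λ, μ, ν} × {p1, p2}}; |τ_{X×Y}| = 14.

Enumerate products U × V with U ∈ τ_X, V ∈ τ_Y (deduplicated):
  ∅ × ∅ = {} (∅)
  {ν} × {p1} = {(ν,p1)}
  {λ, ν} × {p1} = {(λ,p1), (ν,p1)}
  {μ, ν} × {p1} = {(μ,p1), (ν,p1)}
  {ν} × {p1, p2} = {(ν,p1), (ν,p2)}
  {λ, μ, ν} × {p1} = {(λ,p1), (μ,p1), (ν,p1)}
  {λ, ν} × {p1, p2} = {(λ,p1), (λ,p2), (ν,p1), (ν,p2)}
  {μ, ν} × {p1, p2} = {(μ,p1), (μ,p2), (ν,p1), (ν,p2)}
  {λ, μ, ν} × {p1, p2} = {(λ,p1), (λ,p2), (μ,p1), (μ,p2), (ν,p1), (ν,p2)}
These 9 distinct sets form the basis B.
Close under arbitrary unions to get τ_{X×Y}; counting gives |τ_{X×Y}| = 14.


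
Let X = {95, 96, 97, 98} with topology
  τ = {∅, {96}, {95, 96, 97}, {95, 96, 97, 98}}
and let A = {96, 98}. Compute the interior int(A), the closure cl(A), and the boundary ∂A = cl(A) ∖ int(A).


int(A) = {96}, cl(A) = {95, 96, 97, 98}, ∂A = {95, 97, 98}.

Closed sets in (X, τ) are complements of opens:
  closed(X, τ) = {∅, {98}, {95, 97, 98}, {95, 96, 97, 98}}.
int(A) = ⋃ {U ∈ τ : U ⊆ A}. Opens contained in A: ∅, {96}.
Taking the union of these: int(A) = {96}.
cl(A) = ⋂ {C closed : A ⊆ C}. Closed sets containing A: {95, 96, 97, 98}.
Intersecting these: cl(A) = {95, 96, 97, 98}.
∂A = cl(A) ∖ int(A) = {95, 96, 97, 98} ∖ {96} = {95, 97, 98}.


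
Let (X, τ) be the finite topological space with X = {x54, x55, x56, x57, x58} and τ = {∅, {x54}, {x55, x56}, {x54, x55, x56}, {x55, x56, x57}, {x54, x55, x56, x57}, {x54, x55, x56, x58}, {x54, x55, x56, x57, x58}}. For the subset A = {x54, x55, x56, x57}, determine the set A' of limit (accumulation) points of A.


A' = {x55, x56, x57, x58}

For each x ∈ X, list the open sets U ∈ τ with x ∈ U, then check whether U ∩ (A ∖ {x}) ≠ ∅ for every such U.
  x = x54: open {x54} ∋ x has {x54} ∩ (A ∖ {x54}) = ∅, so x is NOT a limit point.
  x = x55: opens ∋ x are {x55, x56}, {x54, x55, x56}, {x55, x56, x57}, {x54, x55, x56, x57}, {x54, x55, x56, x58}, {x54, x55, x56, x57, x58}; each meets A ∖ {x55}, so x IS a limit point.
  x = x56: opens ∋ x are {x55, x56}, {x54, x55, x56}, {x55, x56, x57}, {x54, x55, x56, x57}, {x54, x55, x56, x58}, {x54, x55, x56, x57, x58}; each meets A ∖ {x56}, so x IS a limit point.
  x = x57: opens ∋ x are {x55, x56, x57}, {x54, x55, x56, x57}, {x54, x55, x56, x57, x58}; each meets A ∖ {x57}, so x IS a limit point.
  x = x58: opens ∋ x are {x54, x55, x56, x58}, {x54, x55, x56, x57, x58}; each meets A ∖ {x58}, so x IS a limit point.
Collecting: A' = {x55, x56, x57, x58}.


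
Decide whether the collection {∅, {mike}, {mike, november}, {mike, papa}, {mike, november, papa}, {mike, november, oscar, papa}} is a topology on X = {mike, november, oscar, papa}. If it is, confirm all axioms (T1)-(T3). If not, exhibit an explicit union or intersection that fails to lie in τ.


τ IS a topology on X.

Axiom (T1): ∅ ∈ τ? Yes; X ∈ τ? Yes.
Axiom (T2/T3): check pairwise unions and intersections of members of τ.
All pairwise intersections and unions checked — each lies in τ. Therefore τ satisfies (T1), (T2), (T3): it IS a topology on X.


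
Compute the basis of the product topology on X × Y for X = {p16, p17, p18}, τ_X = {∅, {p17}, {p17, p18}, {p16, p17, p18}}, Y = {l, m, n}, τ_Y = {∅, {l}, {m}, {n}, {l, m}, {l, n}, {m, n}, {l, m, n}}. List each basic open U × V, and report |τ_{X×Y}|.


Basis B = {∅ × ∅, {p17} × {l}, {p17} × {m}, {p17} × {n}, {p17} × {l, m}, {p17} × {l, n}, {p17, p18} × {l}, {p17} × {m, n}, {p17, p18} × {m}, {p17, p18} × {n}, {p16, p17, p18} × {l}, {p16, p17, p18} × {m}, {p16, p17, p18} × {n}, {p17} × {l, m, n}, {p17, p18} × {l, m}, {p17, p18} × {l, n}, {p17, p18} × {m, n}, {p16, p17, p18} × {l, m}, {p16, p17, p18} × {l, n}, {p16, p17, p18} × {m, n}, {p17, p18} × {l, m, n}, {p16, p17, p18} × {l, m, n}}; |τ_{X×Y}| = 64.

Enumerate products U × V with U ∈ τ_X, V ∈ τ_Y (deduplicated):
  ∅ × ∅ = {} (∅)
  {p17} × {l} = {(p17,l)}
  {p17} × {m} = {(p17,m)}
  {p17} × {n} = {(p17,n)}
  {p17} × {l, m} = {(p17,l), (p17,m)}
  {p17} × {l, n} = {(p17,l), (p17,n)}
  {p17, p18} × {l} = {(p17,l), (p18,l)}
  {p17} × {m, n} = {(p17,m), (p17,n)}
  {p17, p18} × {m} = {(p17,m), (p18,m)}
  {p17, p18} × {n} = {(p17,n), (p18,n)}
  {p16, p17, p18} × {l} = {(p16,l), (p17,l), (p18,l)}
  {p16, p17, p18} × {m} = {(p16,m), (p17,m), (p18,m)}
  {p16, p17, p18} × {n} = {(p16,n), (p17,n), (p18,n)}
  {p17} × {l, m, n} = {(p17,l), (p17,m), (p17,n)}
  {p17, p18} × {l, m} = {(p17,l), (p17,m), (p18,l), (p18,m)}
  {p17, p18} × {l, n} = {(p17,l), (p17,n), (p18,l), (p18,n)}
  {p17, p18} × {m, n} = {(p17,m), (p17,n), (p18,m), (p18,n)}
  {p16, p17, p18} × {l, m} = {(p16,l), (p16,m), (p17,l), (p17,m), (p18,l), (p18,m)}
  {p16, p17, p18} × {l, n} = {(p16,l), (p16,n), (p17,l), (p17,n), (p18,l), (p18,n)}
  {p16, p17, p18} × {m, n} = {(p16,m), (p16,n), (p17,m), (p17,n), (p18,m), (p18,n)}
  {p17, p18} × {l, m, n} = {(p17,l), (p17,m), (p17,n), (p18,l), (p18,m), (p18,n)}
  {p16, p17, p18} × {l, m, n} = {(p16,l), (p16,m), (p16,n), (p17,l), (p17,m), (p17,n), (p18,l), (p18,m), (p18,n)}
These 22 distinct sets form the basis B.
Close under arbitrary unions to get τ_{X×Y}; counting gives |τ_{X×Y}| = 64.


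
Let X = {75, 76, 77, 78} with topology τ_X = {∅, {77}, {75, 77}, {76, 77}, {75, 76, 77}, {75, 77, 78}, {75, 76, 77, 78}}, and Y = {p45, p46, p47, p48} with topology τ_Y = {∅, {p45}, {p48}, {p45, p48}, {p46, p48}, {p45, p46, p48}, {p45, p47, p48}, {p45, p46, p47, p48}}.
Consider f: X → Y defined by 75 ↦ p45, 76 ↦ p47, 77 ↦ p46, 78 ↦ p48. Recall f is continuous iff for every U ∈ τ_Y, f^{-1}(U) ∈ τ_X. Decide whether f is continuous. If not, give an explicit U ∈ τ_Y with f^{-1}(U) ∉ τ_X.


f is NOT continuous.

Compute f^{-1}(U) for each U ∈ τ_Y:
  U = ∅: f^{-1}(U) = ∅ ∈ τ_X ✓.
  U = {p45}: f^{-1}(U) = {75} ∉ τ_X ✗.
  U = {p48}: f^{-1}(U) = {78} ∉ τ_X ✗.
  U = {p45, p48}: f^{-1}(U) = {75, 78} ∉ τ_X ✗.
  U = {p46, p48}: f^{-1}(U) = {77, 78} ∉ τ_X ✗.
  U = {p45, p46, p48}: f^{-1}(U) = {75, 77, 78} ∈ τ_X ✓.
  U = {p45, p47, p48}: f^{-1}(U) = {75, 76, 78} ∉ τ_X ✗.
  U = {p45, p46, p47, p48}: f^{-1}(U) = {75, 76, 77, 78} ∈ τ_X ✓.
Found U = {p45} with f^{-1}(U) = {75} not in τ_X. Therefore f is NOT continuous.


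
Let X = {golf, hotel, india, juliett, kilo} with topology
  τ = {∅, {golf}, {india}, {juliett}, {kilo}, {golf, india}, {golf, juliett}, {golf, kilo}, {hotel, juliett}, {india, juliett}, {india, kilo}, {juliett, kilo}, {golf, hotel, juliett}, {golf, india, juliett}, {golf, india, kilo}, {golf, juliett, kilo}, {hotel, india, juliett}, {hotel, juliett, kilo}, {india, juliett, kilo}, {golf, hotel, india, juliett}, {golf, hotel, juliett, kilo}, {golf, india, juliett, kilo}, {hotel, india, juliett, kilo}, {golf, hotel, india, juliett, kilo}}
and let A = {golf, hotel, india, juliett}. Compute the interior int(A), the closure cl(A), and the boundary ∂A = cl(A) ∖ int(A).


int(A) = {golf, hotel, india, juliett}, cl(A) = {golf, hotel, india, juliett}, ∂A = ∅.

Closed sets in (X, τ) are complements of opens:
  closed(X, τ) = {∅, {golf}, {hotel}, {india}, {kilo}, {golf, hotel}, {golf, india}, {golf, kilo}, {hotel, india}, {hotel, juliett}, {hotel, kilo}, {india, kilo}, {golf, hotel, india}, {golf, hotel, juliett}, {golf, hotel, kilo}, {golf, india, kilo}, {hotel, india, juliett}, {hotel, india, kilo}, {hotel, juliett, kilo}, {golf, hotel, india, juliett}, {golf, hotel, india, kilo}, {golf, hotel, juliett, kilo}, {hotel, india, juliett, kilo}, {golf, hotel, india, juliett, kilo}}.
int(A) = ⋃ {U ∈ τ : U ⊆ A}. Opens contained in A: ∅, {golf}, {india}, {juliett}, {golf, india}, {golf, juliett}, {hotel, juliett}, {india, juliett}, {golf, hotel, juliett}, {golf, india, juliett}, {hotel, india, juliett}, {golf, hotel, india, juliett}.
Taking the union of these: int(A) = {golf, hotel, india, juliett}.
cl(A) = ⋂ {C closed : A ⊆ C}. Closed sets containing A: {golf, hotel, india, juliett}, {golf, hotel, india, juliett, kilo}.
Intersecting these: cl(A) = {golf, hotel, india, juliett}.
∂A = cl(A) ∖ int(A) = {golf, hotel, india, juliett} ∖ {golf, hotel, india, juliett} = ∅.


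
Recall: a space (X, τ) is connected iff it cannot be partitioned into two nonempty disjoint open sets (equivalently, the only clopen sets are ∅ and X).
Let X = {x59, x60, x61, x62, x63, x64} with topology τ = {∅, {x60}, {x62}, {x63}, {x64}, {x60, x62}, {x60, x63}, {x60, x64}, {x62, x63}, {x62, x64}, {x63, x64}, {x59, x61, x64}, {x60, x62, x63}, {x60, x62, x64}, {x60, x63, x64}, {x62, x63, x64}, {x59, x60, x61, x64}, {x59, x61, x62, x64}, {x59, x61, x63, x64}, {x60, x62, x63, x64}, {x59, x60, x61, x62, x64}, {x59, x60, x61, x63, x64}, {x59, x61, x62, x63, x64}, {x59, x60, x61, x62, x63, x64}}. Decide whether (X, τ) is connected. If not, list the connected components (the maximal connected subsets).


(X, τ) is disconnected; components = [{x60}, {x62}, {x63}, {x59, x61, x64}].

Find clopen sets (U ∈ τ with X ∖ U ∈ τ):
  U = ∅, X ∖ U = {x59, x60, x61, x62, x63, x64} — both open, so U is clopen.
  U = {x60}, X ∖ U = {x59, x61, x62, x63, x64} — both open, so U is clopen.
  U = {x62}, X ∖ U = {x59, x60, x61, x63, x64} — both open, so U is clopen.
  U = {x63}, X ∖ U = {x59, x60, x61, x62, x64} — both open, so U is clopen.
  U = {x60, x62}, X ∖ U = {x59, x61, x63, x64} — both open, so U is clopen.
  U = {x60, x63}, X ∖ U = {x59, x61, x62, x64} — both open, so U is clopen.
  U = {x62, x63}, X ∖ U = {x59, x60, x61, x64} — both open, so U is clopen.
  U = {x59, x61, x64}, X ∖ U = {x60, x62, x63} — both open, so U is clopen.
  U = {x60, x62, x63}, X ∖ U = {x59, x61, x64} — both open, so U is clopen.
  U = {x59, x60, x61, x64}, X ∖ U = {x62, x63} — both open, so U is clopen.
  U = {x59, x61, x62, x64}, X ∖ U = {x60, x63} — both open, so U is clopen.
  U = {x59, x61, x63, x64}, X ∖ U = {x60, x62} — both open, so U is clopen.
  U = {x59, x60, x61, x62, x64}, X ∖ U = {x63} — both open, so U is clopen.
  U = {x59, x60, x61, x63, x64}, X ∖ U = {x62} — both open, so U is clopen.
  U = {x59, x61, x62, x63, x64}, X ∖ U = {x60} — both open, so U is clopen.
  U = {x59, x60, x61, x62, x63, x64}, X ∖ U = ∅ — both open, so U is clopen.
Nontrivial clopen(s) exist: e.g. {x60, x63}. So (X, τ) is disconnected.
Compute connected components by grouping points that agree on all clopens:
  component: {x60}
  component: {x62}
  component: {x63}
  component: {x59, x61, x64}
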